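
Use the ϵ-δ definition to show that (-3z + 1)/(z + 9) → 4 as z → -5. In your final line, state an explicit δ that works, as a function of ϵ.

Suppose ϵ > 0. We want δ > 0 with 0 < |z + 5| < δ ⇒ |(-3z + 1)/(z + 9) − 4| < ϵ.
Combining over a common denominator, (-3z + 1)/(z + 9) − 4 = [(-3z + 1)·4 − 16·(z + 9)] / [4·(z + 9)] = -28(z + 5) / (4(z + 9)).
So |(-3z + 1)/(z + 9) − 4| = 28|z + 5| / (4·|z + 9|).
Require δ ≤ 2, so |z + 9| ≥ |4| − |z + 5| > 4 − 2 = 2.
Hence |(-3z + 1)/(z + 9) − 4| < 28|z + 5|/(4·2) = (7/2)|z + 5|, which is < ϵ once |z + 5| < (2/7)ϵ.
Take δ = min(2, (2/7)ϵ). Then 0 < |z + 5| < δ forces both bounds, so |(-3z + 1)/(z + 9) − 4| < ϵ.

δ = min(2, (2/7)ϵ)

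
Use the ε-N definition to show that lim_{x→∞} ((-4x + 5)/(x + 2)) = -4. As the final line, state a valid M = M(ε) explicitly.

M = 13/ε

Let ε > 0 be given. We seek M > 0 such that x > M implies |(-4x + 5)/(x + 2) + 4| < ε.
(-4x + 5)/(x + 2) + 4 = ((-4x + 5) − (-4)(x + 2)) / ((x + 2)) = 13/((x + 2)).
For x > 0 we have x + 2 > x, so |(-4x + 5)/(x + 2) + 4| = 13/((x + 2)) < 13/(x) = 13/x.
Thus |(-4x + 5)/(x + 2) + 4| < ε whenever x > 13/ε.
Take M = 13/ε. If x > M then |(-4x + 5)/(x + 2) + 4| < 13/x < ε.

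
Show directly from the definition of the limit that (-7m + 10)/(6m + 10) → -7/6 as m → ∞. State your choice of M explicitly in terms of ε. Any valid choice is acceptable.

M = (65/18)/ε

Let ε > 0. For m ≥ 1, |(-7m + 10)/(6m + 10) + 7/6| = |130|/(6(6m + 10)) = 130/(6(6m + 10)).
Since 6m + 10 ≥ 6m for m ≥ 1, this is ≤ 130/(6·6m) = (65/18)/m.
So |(-7m + 10)/(6m + 10) + 7/6| < ε whenever m > (65/18)/ε.
Take M = (65/18)/ε. If m > M then |(-7m + 10)/(6m + 10) + 7/6| ≤ (65/18)/m < ε.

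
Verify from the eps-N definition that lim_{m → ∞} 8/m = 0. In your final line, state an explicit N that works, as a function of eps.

Let eps > 0 be given. For m ≥ 1, |8/m − 0| = 8/(m) ≤ 8/m.
We need 8/m < eps, i.e. m > 8/eps.
Take N = 8/eps. If m > N then |8/m| ≤ 8/m < eps.

N = 8/eps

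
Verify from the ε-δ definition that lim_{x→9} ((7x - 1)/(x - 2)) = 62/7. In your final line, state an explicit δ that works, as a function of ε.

Suppose ε > 0. We want δ > 0 with 0 < |x − 9| < δ ⇒ |(7x - 1)/(x - 2) − (62/7)| < ε.
Combining over a common denominator, (7x - 1)/(x - 2) − (62/7) = [(7x - 1)·7 − 62·(x - 2)] / [7·(x - 2)] = -13(x − 9) / (7(x - 2)).
So |(7x - 1)/(x - 2) − (62/7)| = 13|x − 9| / (7·|x − 2|).
Require δ ≤ 7/2, so |x − 2| ≥ |7| − |x − 9| > 7 − 7/2 = 7/2.
Hence |(7x - 1)/(x - 2) − (62/7)| < 13|x − 9|/(7·(7/2)) = (26/49)|x − 9|, which is < ε once |x − 9| < (49/26)ε.
Take δ = min(7/2, (49/26)ε). Then 0 < |x − 9| < δ forces both bounds, so |(7x - 1)/(x - 2) − (62/7)| < ε.

δ = min(7/2, (49/26)ε)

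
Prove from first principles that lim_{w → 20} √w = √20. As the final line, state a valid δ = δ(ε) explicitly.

δ = min(20, √20·ε)

Fix ε > 0. We want δ > 0 such that 0 < |w − 20| < δ implies |√w − √20| < ε.
Multiplying by the conjugate, |√w − √20| = |w − 20|/(√w + √20).
Restrict δ ≤ 20 so that |w − 20| < 20 forces w > 0, and then √w + √20 > √20.
Hence |√w − √20| < |w − 20|/√20, which is < ε once |w − 20| < √20·ε.
Take δ = min(20, √20·ε). If 0 < |w − 20| < δ then w > 0 and |√w − √20| < |w − 20|/√20 < ε.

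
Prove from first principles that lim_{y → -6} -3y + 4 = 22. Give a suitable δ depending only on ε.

Let ε > 0. We need δ > 0 so that 0 < |y + 6| < δ implies |(-3y + 4) − 22| < ε.
|(-3y + 4) − 22| = |-3y - 18| = 3|y + 6|.
Thus it suffices that |y + 6| < ε/3.
Take δ = ε/3. If 0 < |y + 6| < δ then |(-3y + 4) − 22| = 3|y + 6| < 3·(ε/3) = ε.

δ = ε/3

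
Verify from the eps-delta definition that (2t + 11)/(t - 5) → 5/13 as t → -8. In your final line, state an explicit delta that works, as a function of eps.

Suppose eps > 0. We want delta > 0 with 0 < |t + 8| < delta ⇒ |(2t + 11)/(t - 5) − (5/13)| < eps.
Combining over a common denominator, (2t + 11)/(t - 5) − (5/13) = [(2t + 11)·(-13) − (-5)·(t - 5)] / [(-13)·(t - 5)] = -21(t + 8) / ((-13)(t - 5)).
So |(2t + 11)/(t - 5) − (5/13)| = 21|t + 8| / (13·|t − 5|).
Require delta ≤ 13/2, so |t − 5| ≥ |-13| − |t + 8| > 13 − 13/2 = 13/2.
Hence |(2t + 11)/(t - 5) − (5/13)| < 21|t + 8|/(13·(13/2)) = (42/169)|t + 8|, which is < eps once |t + 8| < (169/42)eps.
Take delta = min(13/2, (169/42)eps). Then 0 < |t + 8| < delta forces both bounds, so |(2t + 11)/(t - 5) − (5/13)| < eps.

delta = min(13/2, (169/42)eps)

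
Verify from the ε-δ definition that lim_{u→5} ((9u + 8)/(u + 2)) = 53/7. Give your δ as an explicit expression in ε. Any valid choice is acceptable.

Let ε > 0 be given. We want δ > 0 with 0 < |u − 5| < δ ⇒ |(9u + 8)/(u + 2) − (53/7)| < ε.
Combining over a common denominator, (9u + 8)/(u + 2) − (53/7) = [(9u + 8)·7 − 53·(u + 2)] / [7·(u + 2)] = 10(u − 5) / (7(u + 2)).
So |(9u + 8)/(u + 2) − (53/7)| = 10|u − 5| / (7·|u + 2|).
Restrict δ ≤ 7/2. Then |u − 5| < 7/2 gives |u + 2| = |(u − 5) + 7| ≥ 7 − 7/2 = 7/2.
Hence |(9u + 8)/(u + 2) − (53/7)| < 10|u − 5|/(7·(7/2)) = (20/49)|u − 5|, which is < ε once |u − 5| < (49/20)ε.
Take δ = min(7/2, (49/20)ε). Then 0 < |u − 5| < δ forces both bounds, so |(9u + 8)/(u + 2) − (53/7)| < ε.

δ = min(7/2, (49/20)ε)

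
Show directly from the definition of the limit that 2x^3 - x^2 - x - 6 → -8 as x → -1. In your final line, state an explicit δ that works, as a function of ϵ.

δ = min(1, ϵ/16)

Let ϵ > 0. We want δ > 0 such that 0 < |x + 1| < δ implies |(2x^3 - x^2 - x - 6) + 8| < ϵ.
(2x^3 - x^2 - x - 6) + 8 = 2x^3 - x^2 - x + 2 = (x + 1)(2x^2 - 3x + 2).
So |(2x^3 - x^2 - x - 6) + 8| = |x + 1|·|2x^2 - 3x + 2|.
Require δ ≤ 1. Then |x + 1| < 1 gives |x| < 2, and by the triangle inequality |2x^2 - 3x + 2| ≤ 2·2^2 + 3·2 + 2 = 16.
Hence |(2x^3 - x^2 - x - 6) + 8| ≤ 16|x + 1| < ϵ provided |x + 1| < ϵ/16.
Take δ = min(1, ϵ/16). Then 0 < |x + 1| < δ gives both |x + 1| < 1 and |x + 1| < ϵ/16, so |(2x^3 - x^2 - x - 6) + 8| < ϵ.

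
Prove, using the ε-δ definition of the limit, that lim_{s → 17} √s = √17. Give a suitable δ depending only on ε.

δ = min(17, √17·ε)

Let ε > 0. We want δ > 0 such that 0 < |s − 17| < δ implies |√s − √17| < ε.
Rationalise: √s − √17 = (s − 17)/(√s + √17), so |√s − √17| = |s − 17|/(√s + √17).
Restrict δ ≤ 17 so that |s − 17| < 17 forces s > 0, and then √s + √17 > √17.
Hence |√s − √17| < |s − 17|/√17, which is < ε once |s − 17| < √17·ε.
Take δ = min(17, √17·ε). If 0 < |s − 17| < δ then s > 0 and |√s − √17| < |s − 17|/√17 < ε.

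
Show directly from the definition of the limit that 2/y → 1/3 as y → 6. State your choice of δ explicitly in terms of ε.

Let ε > 0. We seek δ > 0 such that 0 < |y − 6| < δ implies |2/y − (1/3)| < ε.
|2/y − (1/3)| = 2·|6 − y|/(6·|y|) = 2|y − 6|/(6|y|).
Restrict δ ≤ 3. Then |y − 6| < 3 gives |y| > 3, so 6|y| > 18.
Then |2/y − (1/3)| < 2|y − 6|/18, which is < ε when |y − 6| < 9ε.
Take δ = min(3, 9ε). Then 0 < |y − 6| < δ gives both |y − 6| < 3 and |y − 6| < 9ε, so |2/y − (1/3)| < ε.

δ = min(3, 9ε)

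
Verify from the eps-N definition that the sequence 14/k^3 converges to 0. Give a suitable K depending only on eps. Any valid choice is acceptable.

Fix eps > 0. For k ≥ 1, |14/k^3 − 0| = 14/k^3.
14/k^3 < eps ⇔ k^3 > 14/eps ⇔ k > (14/eps)^{1/3}.
Take K = (14/eps)^{1/3}. Then k > K implies 14/k^3 < eps.

K = (14/eps)^{1/3}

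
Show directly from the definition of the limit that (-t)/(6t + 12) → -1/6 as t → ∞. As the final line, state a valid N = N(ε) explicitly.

N = (1/3)/ε

Suppose ε > 0. We seek N > 0 such that t > N implies |(-t)/(6t + 12) + 1/6| < ε.
(-t)/(6t + 12) + 1/6 = (6(-t) − (-1)(6t + 12)) / (6(6t + 12)) = 12/(6(6t + 12)).
For t > 0 we have 6t + 12 > 6t, so |(-t)/(6t + 12) + 1/6| = 12/(6(6t + 12)) < 12/(6·6t) = (1/3)/t.
Thus |(-t)/(6t + 12) + 1/6| < ε whenever t > (1/3)/ε.
Take N = (1/3)/ε. If t > N then |(-t)/(6t + 12) + 1/6| < (1/3)/t < ε.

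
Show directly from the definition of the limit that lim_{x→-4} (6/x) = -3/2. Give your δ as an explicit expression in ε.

δ = min(2, (4/3)ε)

Suppose ε > 0. We seek δ > 0 such that 0 < |x + 4| < δ implies |6/x + 3/2| < ε.
|6/x + 3/2| = 6·|-4 − x|/(4·|x|) = 6|x + 4|/(4|x|).
Restrict δ ≤ 2. Then |x + 4| < 2 gives |x| > 2, so 4|x| > 8.
Then |6/x + 3/2| < 6|x + 4|/8, which is < ε when |x + 4| < (4/3)ε.
Take δ = min(2, (4/3)ε). Then 0 < |x + 4| < δ gives both |x + 4| < 2 and |x + 4| < (4/3)ε, so |6/x + 3/2| < ε.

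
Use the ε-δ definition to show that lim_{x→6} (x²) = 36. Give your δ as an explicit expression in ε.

δ = min(1, ε/13)

Fix ε > 0. We seek δ > 0 with 0 < |x − 6| < δ ⇒ |x² − 36| < ε.
Factor: x² − 36 = (x − 6)(x + 6), so |x² − 36| = |x − 6|·|x + 6|.
Restrict δ ≤ 1. Then |x − 6| < 1 gives |x| < 7, so by the triangle inequality |x + 6| ≤ 7 + 6 = 13.
Hence |x² − 36| ≤ 13|x − 6|, which is < ε once |x − 6| < ε/13.
Take δ = min(1, ε/13). If 0 < |x − 6| < δ then both bounds hold and |x² − 36| ≤ 13|x − 6| < 13·(ε/13) = ε.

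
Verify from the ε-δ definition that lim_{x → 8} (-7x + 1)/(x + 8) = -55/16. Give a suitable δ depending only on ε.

Let ε > 0. We want δ > 0 with 0 < |x − 8| < δ ⇒ |(-7x + 1)/(x + 8) + 55/16| < ε.
Combining over a common denominator, (-7x + 1)/(x + 8) + 55/16 = [(-7x + 1)·16 − (-55)·(x + 8)] / [16·(x + 8)] = -57(x − 8) / (16(x + 8)).
So |(-7x + 1)/(x + 8) + 55/16| = 57|x − 8| / (16·|x + 8|).
Require δ ≤ 8, so |x + 8| ≥ |16| − |x − 8| > 16 − 8 = 8.
Hence |(-7x + 1)/(x + 8) + 55/16| < 57|x − 8|/(16·8) = (57/128)|x − 8|, which is < ε once |x − 8| < (128/57)ε.
Take δ = min(8, (128/57)ε). Then 0 < |x − 8| < δ forces both bounds, so |(-7x + 1)/(x + 8) + 55/16| < ε.

δ = min(8, (128/57)ε)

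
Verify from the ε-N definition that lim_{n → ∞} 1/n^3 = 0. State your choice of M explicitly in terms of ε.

Let ε > 0. For n ≥ 1, |1/n^3 − 0| = 1/n^3.
1/n^3 < ε ⇔ n^3 > 1/ε ⇔ n > (1/ε)^{1/3}.
Take M = (1/ε)^{1/3}. Then n > M implies 1/n^3 < ε.

M = (1/ε)^{1/3}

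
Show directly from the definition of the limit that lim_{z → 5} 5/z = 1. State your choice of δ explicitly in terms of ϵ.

δ = min(5/2, (5/2)ϵ)

Let ϵ > 0. We seek δ > 0 such that 0 < |z − 5| < δ implies |5/z − 1| < ϵ.
|5/z − 1| = 5·|5 − z|/(5·|z|) = 5|z − 5|/(5|z|).
Restrict δ ≤ 5/2. Then |z − 5| < 5/2 gives |z| > 5/2, so 5|z| > 25/2.
Then |5/z − 1| < 5|z − 5|/(25/2), which is < ϵ when |z − 5| < (5/2)ϵ.
Take δ = min(5/2, (5/2)ϵ). Then 0 < |z − 5| < δ gives both |z − 5| < 5/2 and |z − 5| < (5/2)ϵ, so |5/z − 1| < ϵ.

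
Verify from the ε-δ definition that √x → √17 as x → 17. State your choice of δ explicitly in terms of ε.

δ = min(17, √17·ε)

Let ε > 0. We want δ > 0 such that 0 < |x − 17| < δ implies |√x − √17| < ε.
Rationalise: √x − √17 = (x − 17)/(√x + √17), so |√x − √17| = |x − 17|/(√x + √17).
Restrict δ ≤ 17 so that |x − 17| < 17 forces x > 0, and then √x + √17 > √17.
Hence |√x − √17| < |x − 17|/√17, which is < ε once |x − 17| < √17·ε.
Take δ = min(17, √17·ε). If 0 < |x − 17| < δ then x > 0 and |√x − √17| < |x − 17|/√17 < ε.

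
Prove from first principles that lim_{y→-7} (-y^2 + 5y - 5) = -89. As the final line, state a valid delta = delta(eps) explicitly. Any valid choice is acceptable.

Let eps > 0. We want delta > 0 such that 0 < |y + 7| < delta implies |(-y^2 + 5y - 5) + 89| < eps.
(-y^2 + 5y - 5) + 89 = -y^2 + 5y + 84 = (y + 7)(-y + 12).
So |(-y^2 + 5y - 5) + 89| = |y + 7|·|-y + 12|.
Require delta ≤ 1. Then |y + 7| < 1 gives |y| < 8, and by the triangle inequality |-y + 12| ≤ 8 + 12 = 20.
Hence |(-y^2 + 5y - 5) + 89| ≤ 20|y + 7| < eps provided |y + 7| < eps/20.
Take delta = min(1, eps/20). Then 0 < |y + 7| < delta gives both |y + 7| < 1 and |y + 7| < eps/20, so |(-y^2 + 5y - 5) + 89| < eps.

delta = min(1, eps/20)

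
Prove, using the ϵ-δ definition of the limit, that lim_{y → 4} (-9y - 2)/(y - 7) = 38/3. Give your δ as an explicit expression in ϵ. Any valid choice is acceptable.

δ = min(3/2, (9/130)ϵ)

Let ϵ > 0 be given. We want δ > 0 with 0 < |y − 4| < δ ⇒ |(-9y - 2)/(y - 7) − (38/3)| < ϵ.
Combining over a common denominator, (-9y - 2)/(y - 7) − (38/3) = [(-9y - 2)·(-3) − (-38)·(y - 7)] / [(-3)·(y - 7)] = 65(y − 4) / ((-3)(y - 7)).
So |(-9y - 2)/(y - 7) − (38/3)| = 65|y − 4| / (3·|y − 7|).
Restrict δ ≤ 3/2. Then |y − 4| < 3/2 gives |y − 7| = |(y − 4) + (-3)| ≥ 3 − 3/2 = 3/2.
Hence |(-9y - 2)/(y - 7) − (38/3)| < 65|y − 4|/(3·(3/2)) = (130/9)|y − 4|, which is < ϵ once |y − 4| < (9/130)ϵ.
Take δ = min(3/2, (9/130)ϵ). Then 0 < |y − 4| < δ forces both bounds, so |(-9y - 2)/(y - 7) − (38/3)| < ϵ.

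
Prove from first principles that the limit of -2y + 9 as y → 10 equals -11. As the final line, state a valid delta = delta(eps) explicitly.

delta = eps/2

Let eps > 0 be given. We need delta > 0 so that 0 < |y − 10| < delta implies |(-2y + 9) + 11| < eps.
|(-2y + 9) + 11| = |-2y + 20| = 2|y − 10|.
Thus it suffices that |y − 10| < eps/2.
Choosing delta = eps/2 gives |(-2y + 9) + 11| = 2|y − 10| < eps whenever |y − 10| < delta.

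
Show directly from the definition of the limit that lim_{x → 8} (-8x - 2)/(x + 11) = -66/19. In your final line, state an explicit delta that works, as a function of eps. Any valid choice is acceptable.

delta = min(19/2, (361/172)eps)

Let eps > 0. We want delta > 0 with 0 < |x − 8| < delta ⇒ |(-8x - 2)/(x + 11) + 66/19| < eps.
Combining over a common denominator, (-8x - 2)/(x + 11) + 66/19 = [(-8x - 2)·19 − (-66)·(x + 11)] / [19·(x + 11)] = -86(x − 8) / (19(x + 11)).
So |(-8x - 2)/(x + 11) + 66/19| = 86|x − 8| / (19·|x + 11|).
Restrict delta ≤ 19/2. Then |x − 8| < 19/2 gives |x + 11| = |(x − 8) + 19| ≥ 19 − 19/2 = 19/2.
Hence |(-8x - 2)/(x + 11) + 66/19| < 86|x − 8|/(19·(19/2)) = (172/361)|x − 8|, which is < eps once |x − 8| < (361/172)eps.
Take delta = min(19/2, (361/172)eps). Then 0 < |x − 8| < delta forces both bounds, so |(-8x - 2)/(x + 11) + 66/19| < eps.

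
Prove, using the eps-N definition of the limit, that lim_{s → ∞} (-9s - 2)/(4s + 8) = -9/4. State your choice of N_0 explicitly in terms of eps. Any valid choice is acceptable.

N_0 = 4/eps

Suppose eps > 0. We seek N_0 > 0 such that s > N_0 implies |(-9s - 2)/(4s + 8) + 9/4| < eps.
(-9s - 2)/(4s + 8) + 9/4 = (4(-9s - 2) − (-9)(4s + 8)) / (4(4s + 8)) = 64/(4(4s + 8)).
For s > 0 we have 4s + 8 > 4s, so |(-9s - 2)/(4s + 8) + 9/4| = 64/(4(4s + 8)) < 64/(4·4s) = 4/s.
Thus |(-9s - 2)/(4s + 8) + 9/4| < eps whenever s > 4/eps.
Take N_0 = 4/eps. If s > N_0 then |(-9s - 2)/(4s + 8) + 9/4| < 4/s < eps.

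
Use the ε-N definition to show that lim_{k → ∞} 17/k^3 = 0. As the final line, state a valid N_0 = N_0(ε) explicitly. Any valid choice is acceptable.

Suppose ε > 0. For k ≥ 1, |17/k^3 − 0| = 17/k^3.
17/k^3 < ε ⇔ k^3 > 17/ε ⇔ k > (17/ε)^{1/3}.
Take N_0 = (17/ε)^{1/3}. Then k > N_0 implies 17/k^3 < ε.

N_0 = (17/ε)^{1/3}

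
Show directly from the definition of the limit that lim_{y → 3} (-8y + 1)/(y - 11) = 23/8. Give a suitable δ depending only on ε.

Let ε > 0. We want δ > 0 with 0 < |y − 3| < δ ⇒ |(-8y + 1)/(y - 11) − (23/8)| < ε.
Combining over a common denominator, (-8y + 1)/(y - 11) − (23/8) = [(-8y + 1)·(-8) − (-23)·(y - 11)] / [(-8)·(y - 11)] = 87(y − 3) / ((-8)(y - 11)).
So |(-8y + 1)/(y - 11) − (23/8)| = 87|y − 3| / (8·|y − 11|).
Require δ ≤ 4, so |y − 11| ≥ |-8| − |y − 3| > 8 − 4 = 4.
Hence |(-8y + 1)/(y - 11) − (23/8)| < 87|y − 3|/(8·4) = (87/32)|y − 3|, which is < ε once |y − 3| < (32/87)ε.
Take δ = min(4, (32/87)ε). Then 0 < |y − 3| < δ forces both bounds, so |(-8y + 1)/(y - 11) − (23/8)| < ε.

δ = min(4, (32/87)ε)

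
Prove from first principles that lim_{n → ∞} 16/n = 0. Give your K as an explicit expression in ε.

Suppose ε > 0. For n ≥ 1, |16/n − 0| = 16/(n) ≤ 16/n.
We need 16/n < ε, i.e. n > 16/ε.
Take K = 16/ε. If n > K then |16/n| ≤ 16/n < ε.

K = 16/ε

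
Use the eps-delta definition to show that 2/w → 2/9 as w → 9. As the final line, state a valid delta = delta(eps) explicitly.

delta = min(9/2, (81/4)eps)

Suppose eps > 0. We seek delta > 0 such that 0 < |w − 9| < delta implies |2/w − (2/9)| < eps.
|2/w − (2/9)| = 2·|9 − w|/(9·|w|) = 2|w − 9|/(9|w|).
Restrict delta ≤ 9/2. Then |w − 9| < 9/2 gives |w| > 9/2, so 9|w| > 81/2.
Then |2/w − (2/9)| < 2|w − 9|/(81/2), which is < eps when |w − 9| < (81/4)eps.
Take delta = min(9/2, (81/4)eps). Then 0 < |w − 9| < delta gives both |w − 9| < 9/2 and |w − 9| < (81/4)eps, so |2/w − (2/9)| < eps.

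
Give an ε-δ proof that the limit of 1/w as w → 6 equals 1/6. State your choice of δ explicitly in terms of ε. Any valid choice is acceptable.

Let ε > 0 be given. We seek δ > 0 such that 0 < |w − 6| < δ implies |1/w − (1/6)| < ε.
|1/w − (1/6)| = |6 − w|/(6·|w|) = |w − 6|/(6|w|).
Restrict δ ≤ 3. Then |w − 6| < 3 gives |w| > 3, so 6|w| > 18.
Then |1/w − (1/6)| < |w − 6|/18, which is < ε when |w − 6| < 18ε.
Take δ = min(3, 18ε). Then 0 < |w − 6| < δ gives both |w − 6| < 3 and |w − 6| < 18ε, so |1/w − (1/6)| < ε.

δ = min(3, 18ε)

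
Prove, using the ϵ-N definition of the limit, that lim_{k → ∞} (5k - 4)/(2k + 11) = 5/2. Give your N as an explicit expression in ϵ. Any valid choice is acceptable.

Let ϵ > 0 be given. For k ≥ 1, |(5k - 4)/(2k + 11) − (5/2)| = |-63|/(2(2k + 11)) = 63/(2(2k + 11)).
Since 2k + 11 ≥ 2k for k ≥ 1, this is ≤ 63/(2·2k) = (63/4)/k.
So |(5k - 4)/(2k + 11) − (5/2)| < ϵ whenever k > (63/4)/ϵ.
Take N = (63/4)/ϵ. If k > N then |(5k - 4)/(2k + 11) − (5/2)| ≤ (63/4)/k < ϵ.

N = (63/4)/ϵ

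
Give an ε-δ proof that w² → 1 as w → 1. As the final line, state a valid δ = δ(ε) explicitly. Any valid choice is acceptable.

Suppose ε > 0. We seek δ > 0 with 0 < |w − 1| < δ ⇒ |w² − 1| < ε.
Factor: w² − 1 = (w − 1)(w + 1), so |w² − 1| = |w − 1|·|w + 1|.
Impose δ ≤ 2 so that |w| < 3; then |w + 1| ≤ 4.
Hence |w² − 1| ≤ 4|w − 1|, which is < ε once |w − 1| < ε/4.
Take δ = min(2, ε/4). If 0 < |w − 1| < δ then both bounds hold and |w² − 1| ≤ 4|w − 1| < 4·(ε/4) = ε.

δ = min(2, ε/4)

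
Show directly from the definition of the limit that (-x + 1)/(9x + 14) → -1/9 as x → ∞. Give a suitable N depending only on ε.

N = (23/81)/ε

Fix ε > 0. We seek N > 0 such that x > N implies |(-x + 1)/(9x + 14) + 1/9| < ε.
(-x + 1)/(9x + 14) + 1/9 = (9(-x + 1) − (-1)(9x + 14)) / (9(9x + 14)) = 23/(9(9x + 14)).
For x > 0 we have 9x + 14 > 9x, so |(-x + 1)/(9x + 14) + 1/9| = 23/(9(9x + 14)) < 23/(9·9x) = (23/81)/x.
Thus |(-x + 1)/(9x + 14) + 1/9| < ε whenever x > (23/81)/ε.
Take N = (23/81)/ε. If x > N then |(-x + 1)/(9x + 14) + 1/9| < (23/81)/x < ε.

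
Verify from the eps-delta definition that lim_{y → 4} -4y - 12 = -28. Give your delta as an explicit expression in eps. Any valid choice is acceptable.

delta = eps/4

Suppose eps > 0. We need delta > 0 so that 0 < |y − 4| < delta implies |(-4y - 12) + 28| < eps.
Since (-4y - 12) + 28 = -4(y − 4), we have |(-4y - 12) + 28| = 4|y − 4|.
So 4|y − 4| < eps exactly when |y − 4| < eps/4.
Take delta = eps/4. If 0 < |y − 4| < delta then |(-4y - 12) + 28| = 4|y − 4| < 4·(eps/4) = eps.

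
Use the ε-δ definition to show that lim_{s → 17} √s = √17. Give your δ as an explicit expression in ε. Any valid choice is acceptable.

δ = min(17, √17·ε)

Suppose ε > 0. We want δ > 0 such that 0 < |s − 17| < δ implies |√s − √17| < ε.
Multiplying by the conjugate, |√s − √17| = |s − 17|/(√s + √17).
Restrict δ ≤ 17 so that |s − 17| < 17 forces s > 0, and then √s + √17 > √17.
Hence |√s − √17| < |s − 17|/√17, which is < ε once |s − 17| < √17·ε.
Take δ = min(17, √17·ε). If 0 < |s − 17| < δ then s > 0 and |√s − √17| < |s − 17|/√17 < ε.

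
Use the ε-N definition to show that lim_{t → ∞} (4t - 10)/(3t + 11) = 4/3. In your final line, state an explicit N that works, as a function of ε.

N = (74/9)/ε

Let ε > 0. We seek N > 0 such that t > N implies |(4t - 10)/(3t + 11) − (4/3)| < ε.
(4t - 10)/(3t + 11) − (4/3) = (3(4t - 10) − 4(3t + 11)) / (3(3t + 11)) = -74/(3(3t + 11)).
For t > 0 we have 3t + 11 > 3t, so |(4t - 10)/(3t + 11) − (4/3)| = 74/(3(3t + 11)) < 74/(3·3t) = (74/9)/t.
Thus |(4t - 10)/(3t + 11) − (4/3)| < ε whenever t > (74/9)/ε.
Take N = (74/9)/ε. If t > N then |(4t - 10)/(3t + 11) − (4/3)| < (74/9)/t < ε.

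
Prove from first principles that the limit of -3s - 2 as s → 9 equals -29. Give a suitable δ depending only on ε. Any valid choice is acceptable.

δ = ε/3

Let ε > 0 be given. We need δ > 0 so that 0 < |s − 9| < δ implies |(-3s - 2) + 29| < ε.
Since (-3s - 2) + 29 = -3(s − 9), we have |(-3s - 2) + 29| = 3|s − 9|.
So 3|s − 9| < ε exactly when |s − 9| < ε/3.
Choosing δ = ε/3 gives |(-3s - 2) + 29| = 3|s − 9| < ε whenever |s − 9| < δ.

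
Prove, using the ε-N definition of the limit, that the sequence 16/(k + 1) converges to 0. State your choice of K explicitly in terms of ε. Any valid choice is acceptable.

Suppose ε > 0. For k ≥ 1, |16/(k + 1) − 0| = 16/(k + 1) ≤ 16/k.
We need 16/k < ε, i.e. k > 16/ε.
Take K = 16/ε. If k > K then |16/(k + 1)| ≤ 16/k < ε.

K = 16/ε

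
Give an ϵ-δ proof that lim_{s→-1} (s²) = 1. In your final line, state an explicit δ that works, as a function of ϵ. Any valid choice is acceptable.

δ = min(2, ϵ/4)

Let ϵ > 0 be given. We seek δ > 0 with 0 < |s + 1| < δ ⇒ |s² − 1| < ϵ.
Factor: s² − 1 = (s + 1)(s - 1), so |s² − 1| = |s + 1|·|s - 1|.
Restrict δ ≤ 2. Then |s + 1| < 2 gives |s| < 3, so by the triangle inequality |s - 1| ≤ 3 + 1 = 4.
Hence |s² − 1| ≤ 4|s + 1|, which is < ϵ once |s + 1| < ϵ/4.
Take δ = min(2, ϵ/4). If 0 < |s + 1| < δ then both bounds hold and |s² − 1| ≤ 4|s + 1| < 4·(ϵ/4) = ϵ.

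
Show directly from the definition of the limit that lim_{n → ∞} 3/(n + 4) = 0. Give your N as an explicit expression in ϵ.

N = 3/ϵ

Fix ϵ > 0. For n ≥ 1, |3/(n + 4) − 0| = 3/(n + 4) ≤ 3/n.
We need 3/n < ϵ, i.e. n > 3/ϵ.
Take N = 3/ϵ. If n > N then |3/(n + 4)| ≤ 3/n < ϵ.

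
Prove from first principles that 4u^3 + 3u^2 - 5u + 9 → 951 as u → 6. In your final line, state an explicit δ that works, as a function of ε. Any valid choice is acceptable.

δ = min(1, ε/542)

Let ε > 0 be given. We want δ > 0 such that 0 < |u − 6| < δ implies |(4u^3 + 3u^2 - 5u + 9) − 951| < ε.
(4u^3 + 3u^2 - 5u + 9) − 951 = 4u^3 + 3u^2 - 5u - 942 = (u − 6)(4u^2 + 27u + 157).
So |(4u^3 + 3u^2 - 5u + 9) − 951| = |u − 6|·|4u^2 + 27u + 157|.
Assume first that |u − 6| < 1, so |u| < 7. Then |4u^2 + 27u + 157| ≤ 4·7^2 + 27·7 + 157 = 542.
Hence |(4u^3 + 3u^2 - 5u + 9) − 951| ≤ 542|u − 6| < ε provided |u − 6| < ε/542.
Choosing δ = min(1, ε/542) ensures both conditions, hence |(4u^3 + 3u^2 - 5u + 9) − 951| < ε.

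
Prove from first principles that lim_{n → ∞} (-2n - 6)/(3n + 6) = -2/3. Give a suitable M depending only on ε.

M = (2/3)/ε

Let ε > 0 be given. For n ≥ 1, |(-2n - 6)/(3n + 6) + 2/3| = |-6|/(3(3n + 6)) = 6/(3(3n + 6)).
Since 3n + 6 ≥ 3n for n ≥ 1, this is ≤ 6/(3·3n) = (2/3)/n.
So |(-2n - 6)/(3n + 6) + 2/3| < ε whenever n > (2/3)/ε.
Take M = (2/3)/ε. If n > M then |(-2n - 6)/(3n + 6) + 2/3| ≤ (2/3)/n < ε.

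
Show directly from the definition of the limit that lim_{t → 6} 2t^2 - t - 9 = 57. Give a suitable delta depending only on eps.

delta = min(1, eps/25)

Suppose eps > 0. We want delta > 0 such that 0 < |t − 6| < delta implies |(2t^2 - t - 9) − 57| < eps.
(2t^2 - t - 9) − 57 = 2t^2 - t - 66 = (t − 6)(2t + 11).
So |(2t^2 - t - 9) − 57| = |t − 6|·|2t + 11|.
Assume first that |t − 6| < 1, so |t| < 7. Then |2t + 11| ≤ 2·7 + 11 = 25.
Hence |(2t^2 - t - 9) − 57| ≤ 25|t − 6| < eps provided |t − 6| < eps/25.
Take delta = min(1, eps/25). Then 0 < |t − 6| < delta gives both |t − 6| < 1 and |t − 6| < eps/25, so |(2t^2 - t - 9) − 57| < eps.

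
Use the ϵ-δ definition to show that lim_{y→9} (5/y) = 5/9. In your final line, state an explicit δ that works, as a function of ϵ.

Let ϵ > 0. We seek δ > 0 such that 0 < |y − 9| < δ implies |5/y − (5/9)| < ϵ.
|5/y − (5/9)| = 5·|9 − y|/(9·|y|) = 5|y − 9|/(9|y|).
Require δ ≤ 9/2 so that |y| > 9 − 9/2 = 9/2, hence 9|y| > 81/2.
Then |5/y − (5/9)| < 5|y − 9|/(81/2), which is < ϵ when |y − 9| < (81/10)ϵ.
Take δ = min(9/2, (81/10)ϵ). Then 0 < |y − 9| < δ gives both |y − 9| < 9/2 and |y − 9| < (81/10)ϵ, so |5/y − (5/9)| < ϵ.

δ = min(9/2, (81/10)ϵ)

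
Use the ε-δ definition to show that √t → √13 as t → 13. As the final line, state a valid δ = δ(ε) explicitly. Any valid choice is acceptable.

δ = min(13, √13·ε)

Let ε > 0. We want δ > 0 such that 0 < |t − 13| < δ implies |√t − √13| < ε.
Rationalise: √t − √13 = (t − 13)/(√t + √13), so |√t − √13| = |t − 13|/(√t + √13).
Restrict δ ≤ 13 so that |t − 13| < 13 forces t > 0, and then √t + √13 > √13.
Hence |√t − √13| < |t − 13|/√13, which is < ε once |t − 13| < √13·ε.
Take δ = min(13, √13·ε). If 0 < |t − 13| < δ then t > 0 and |√t − √13| < |t − 13|/√13 < ε.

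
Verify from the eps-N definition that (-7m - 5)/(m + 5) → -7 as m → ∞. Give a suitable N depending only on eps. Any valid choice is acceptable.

N = 30/eps

Let eps > 0 be given. For m ≥ 1, |(-7m - 5)/(m + 5) + 7| = |30|/((m + 5)) = 30/((m + 5)).
Since m + 5 ≥ m for m ≥ 1, this is ≤ 30/(m) = 30/m.
So |(-7m - 5)/(m + 5) + 7| < eps whenever m > 30/eps.
Take N = 30/eps. If m > N then |(-7m - 5)/(m + 5) + 7| ≤ 30/m < eps.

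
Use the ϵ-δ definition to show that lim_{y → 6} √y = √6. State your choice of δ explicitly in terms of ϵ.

δ = min(6, √6·ϵ)

Let ϵ > 0. We want δ > 0 such that 0 < |y − 6| < δ implies |√y − √6| < ϵ.
Rationalise: √y − √6 = (y − 6)/(√y + √6), so |√y − √6| = |y − 6|/(√y + √6).
Restrict δ ≤ 6 so that |y − 6| < 6 forces y > 0, and then √y + √6 > √6.
Hence |√y − √6| < |y − 6|/√6, which is < ϵ once |y − 6| < √6·ϵ.
Take δ = min(6, √6·ϵ). If 0 < |y − 6| < δ then y > 0 and |√y − √6| < |y − 6|/√6 < ϵ.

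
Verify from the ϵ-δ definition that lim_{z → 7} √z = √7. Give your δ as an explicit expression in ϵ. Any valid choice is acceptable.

Let ϵ > 0. We want δ > 0 such that 0 < |z − 7| < δ implies |√z − √7| < ϵ.
Multiplying by the conjugate, |√z − √7| = |z − 7|/(√z + √7).
Restrict δ ≤ 7 so that |z − 7| < 7 forces z > 0, and then √z + √7 > √7.
Hence |√z − √7| < |z − 7|/√7, which is < ϵ once |z − 7| < √7·ϵ.
Take δ = min(7, √7·ϵ). If 0 < |z − 7| < δ then z > 0 and |√z − √7| < |z − 7|/√7 < ϵ.

δ = min(7, √7·ϵ)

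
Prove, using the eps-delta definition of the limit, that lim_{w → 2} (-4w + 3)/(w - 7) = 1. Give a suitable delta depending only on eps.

delta = min(5/2, (1/2)eps)

Suppose eps > 0. We want delta > 0 with 0 < |w − 2| < delta ⇒ |(-4w + 3)/(w - 7) − 1| < eps.
Combining over a common denominator, (-4w + 3)/(w - 7) − 1 = [(-4w + 3)·(-5) − (-5)·(w - 7)] / [(-5)·(w - 7)] = 25(w − 2) / ((-5)(w - 7)).
So |(-4w + 3)/(w - 7) − 1| = 25|w − 2| / (5·|w − 7|).
Restrict delta ≤ 5/2. Then |w − 2| < 5/2 gives |w − 7| = |(w − 2) + (-5)| ≥ 5 − 5/2 = 5/2.
Hence |(-4w + 3)/(w - 7) − 1| < 25|w − 2|/(5·(5/2)) = 2|w − 2|, which is < eps once |w − 2| < (1/2)eps.
Take delta = min(5/2, (1/2)eps). Then 0 < |w − 2| < delta forces both bounds, so |(-4w + 3)/(w - 7) − 1| < eps.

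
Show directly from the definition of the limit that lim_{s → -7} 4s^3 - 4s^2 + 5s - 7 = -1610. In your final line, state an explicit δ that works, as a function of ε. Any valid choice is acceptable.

Let ε > 0. We want δ > 0 such that 0 < |s + 7| < δ implies |(4s^3 - 4s^2 + 5s - 7) + 1610| < ε.
(4s^3 - 4s^2 + 5s - 7) + 1610 = 4s^3 - 4s^2 + 5s + 1603 = (s + 7)(4s^2 - 32s + 229).
So |(4s^3 - 4s^2 + 5s - 7) + 1610| = |s + 7|·|4s^2 - 32s + 229|.
Assume first that |s + 7| < 2, so |s| < 9. Then |4s^2 - 32s + 229| ≤ 4·9^2 + 32·9 + 229 = 841.
Hence |(4s^3 - 4s^2 + 5s - 7) + 1610| ≤ 841|s + 7| < ε provided |s + 7| < ε/841.
Choosing δ = min(2, ε/841) ensures both conditions, hence |(4s^3 - 4s^2 + 5s - 7) + 1610| < ε.

δ = min(2, ε/841)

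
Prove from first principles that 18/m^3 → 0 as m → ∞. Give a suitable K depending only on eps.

Fix eps > 0. For m ≥ 1, |18/m^3 − 0| = 18/m^3.
18/m^3 < eps ⇔ m^3 > 18/eps ⇔ m > (18/eps)^{1/3}.
Take K = (18/eps)^{1/3}. Then m > K implies 18/m^3 < eps.

K = (18/eps)^{1/3}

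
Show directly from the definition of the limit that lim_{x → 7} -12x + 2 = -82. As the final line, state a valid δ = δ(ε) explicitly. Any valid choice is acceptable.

δ = ε/12

Let ε > 0. We need δ > 0 so that 0 < |x − 7| < δ implies |(-12x + 2) + 82| < ε.
|(-12x + 2) + 82| = |-12x + 84| = 12|x − 7|.
So 12|x − 7| < ε exactly when |x − 7| < ε/12.
Take δ = ε/12. If 0 < |x − 7| < δ then |(-12x + 2) + 82| = 12|x − 7| < 12·(ε/12) = ε.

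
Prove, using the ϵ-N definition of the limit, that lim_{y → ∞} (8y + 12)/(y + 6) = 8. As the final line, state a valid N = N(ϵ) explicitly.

Let ϵ > 0 be given. We seek N > 0 such that y > N implies |(8y + 12)/(y + 6) − 8| < ϵ.
(8y + 12)/(y + 6) − 8 = ((8y + 12) − 8(y + 6)) / ((y + 6)) = -36/((y + 6)).
For y > 0 we have y + 6 > y, so |(8y + 12)/(y + 6) − 8| = 36/((y + 6)) < 36/(y) = 36/y.
Thus |(8y + 12)/(y + 6) − 8| < ϵ whenever y > 36/ϵ.
Take N = 36/ϵ. If y > N then |(8y + 12)/(y + 6) − 8| < 36/y < ϵ.

N = 36/ϵ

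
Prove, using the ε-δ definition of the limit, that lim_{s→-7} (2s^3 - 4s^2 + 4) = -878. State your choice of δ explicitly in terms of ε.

δ = min(1, ε/398)

Suppose ε > 0. We want δ > 0 such that 0 < |s + 7| < δ implies |(2s^3 - 4s^2 + 4) + 878| < ε.
(2s^3 - 4s^2 + 4) + 878 = 2s^3 - 4s^2 + 882 = (s + 7)(2s^2 - 18s + 126).
So |(2s^3 - 4s^2 + 4) + 878| = |s + 7|·|2s^2 - 18s + 126|.
Require δ ≤ 1. Then |s + 7| < 1 gives |s| < 8, and by the triangle inequality |2s^2 - 18s + 126| ≤ 2·8^2 + 18·8 + 126 = 398.
Hence |(2s^3 - 4s^2 + 4) + 878| ≤ 398|s + 7| < ε provided |s + 7| < ε/398.
Choosing δ = min(1, ε/398) ensures both conditions, hence |(2s^3 - 4s^2 + 4) + 878| < ε.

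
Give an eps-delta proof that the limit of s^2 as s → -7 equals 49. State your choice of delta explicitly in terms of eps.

delta = min(1, eps/15)

Let eps > 0. We seek delta > 0 with 0 < |s + 7| < delta ⇒ |s^2 − 49| < eps.
Factor: s^2 − 49 = (s + 7)(s - 7), so |s^2 − 49| = |s + 7|·|s - 7|.
Impose delta ≤ 1 so that |s| < 8; then |s - 7| ≤ 15.
Hence |s^2 − 49| ≤ 15|s + 7|, which is < eps once |s + 7| < eps/15.
Take delta = min(1, eps/15). If 0 < |s + 7| < delta then both bounds hold and |s^2 − 49| ≤ 15|s + 7| < 15·(eps/15) = eps.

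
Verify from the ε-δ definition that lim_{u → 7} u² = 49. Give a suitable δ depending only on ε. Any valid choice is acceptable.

Suppose ε > 0. We seek δ > 0 with 0 < |u − 7| < δ ⇒ |u² − 49| < ε.
Factor: u² − 49 = (u − 7)(u + 7), so |u² − 49| = |u − 7|·|u + 7|.
Restrict δ ≤ 1. Then |u − 7| < 1 gives |u| < 8, so by the triangle inequality |u + 7| ≤ 8 + 7 = 15.
Hence |u² − 49| ≤ 15|u − 7|, which is < ε once |u − 7| < ε/15.
Take δ = min(1, ε/15). If 0 < |u − 7| < δ then both bounds hold and |u² − 49| ≤ 15|u − 7| < 15·(ε/15) = ε.

δ = min(1, ε/15)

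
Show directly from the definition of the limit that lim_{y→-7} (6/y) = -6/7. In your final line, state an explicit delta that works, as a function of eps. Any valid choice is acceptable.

delta = min(7/2, (49/12)eps)

Let eps > 0. We seek delta > 0 such that 0 < |y + 7| < delta implies |6/y + 6/7| < eps.
|6/y + 6/7| = 6·|-7 − y|/(7·|y|) = 6|y + 7|/(7|y|).
Require delta ≤ 7/2 so that |y| > 7 − 7/2 = 7/2, hence 7|y| > 49/2.
Then |6/y + 6/7| < 6|y + 7|/(49/2), which is < eps when |y + 7| < (49/12)eps.
Take delta = min(7/2, (49/12)eps). Then 0 < |y + 7| < delta gives both |y + 7| < 7/2 and |y + 7| < (49/12)eps, so |6/y + 6/7| < eps.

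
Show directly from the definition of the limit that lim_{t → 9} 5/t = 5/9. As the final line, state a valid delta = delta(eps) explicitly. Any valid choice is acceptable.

delta = min(9/2, (81/10)eps)

Let eps > 0. We seek delta > 0 such that 0 < |t − 9| < delta implies |5/t − (5/9)| < eps.
|5/t − (5/9)| = 5·|9 − t|/(9·|t|) = 5|t − 9|/(9|t|).
Require delta ≤ 9/2 so that |t| > 9 − 9/2 = 9/2, hence 9|t| > 81/2.
Then |5/t − (5/9)| < 5|t − 9|/(81/2), which is < eps when |t − 9| < (81/10)eps.
Take delta = min(9/2, (81/10)eps). Then 0 < |t − 9| < delta gives both |t − 9| < 9/2 and |t − 9| < (81/10)eps, so |5/t − (5/9)| < eps.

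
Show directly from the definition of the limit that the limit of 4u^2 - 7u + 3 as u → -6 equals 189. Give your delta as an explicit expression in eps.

delta = min(2, eps/63)

Fix eps > 0. We want delta > 0 such that 0 < |u + 6| < delta implies |(4u^2 - 7u + 3) − 189| < eps.
(4u^2 - 7u + 3) − 189 = 4u^2 - 7u - 186 = (u + 6)(4u - 31).
So |(4u^2 - 7u + 3) − 189| = |u + 6|·|4u - 31|.
Require delta ≤ 2. Then |u + 6| < 2 gives |u| < 8, and by the triangle inequality |4u - 31| ≤ 4·8 + 31 = 63.
Hence |(4u^2 - 7u + 3) − 189| ≤ 63|u + 6| < eps provided |u + 6| < eps/63.
Choosing delta = min(2, eps/63) ensures both conditions, hence |(4u^2 - 7u + 3) − 189| < eps.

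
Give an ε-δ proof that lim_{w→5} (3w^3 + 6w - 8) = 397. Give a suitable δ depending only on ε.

δ = min(1, ε/279)

Fix ε > 0. We want δ > 0 such that 0 < |w − 5| < δ implies |(3w^3 + 6w - 8) − 397| < ε.
(3w^3 + 6w - 8) − 397 = 3w^3 + 6w - 405 = (w − 5)(3w^2 + 15w + 81).
So |(3w^3 + 6w - 8) − 397| = |w − 5|·|3w^2 + 15w + 81|.
Assume first that |w − 5| < 1, so |w| < 6. Then |3w^2 + 15w + 81| ≤ 3·6^2 + 15·6 + 81 = 279.
Hence |(3w^3 + 6w - 8) − 397| ≤ 279|w − 5| < ε provided |w − 5| < ε/279.
Choosing δ = min(1, ε/279) ensures both conditions, hence |(3w^3 + 6w - 8) − 397| < ε.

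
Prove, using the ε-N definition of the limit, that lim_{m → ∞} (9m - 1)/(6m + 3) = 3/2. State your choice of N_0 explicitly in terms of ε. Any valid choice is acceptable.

N_0 = (11/12)/ε

Fix ε > 0. For m ≥ 1, |(9m - 1)/(6m + 3) − (3/2)| = |-33|/(6(6m + 3)) = 33/(6(6m + 3)).
Since 6m + 3 ≥ 6m for m ≥ 1, this is ≤ 33/(6·6m) = (11/12)/m.
So |(9m - 1)/(6m + 3) − (3/2)| < ε whenever m > (11/12)/ε.
Take N_0 = (11/12)/ε. If m > N_0 then |(9m - 1)/(6m + 3) − (3/2)| ≤ (11/12)/m < ε.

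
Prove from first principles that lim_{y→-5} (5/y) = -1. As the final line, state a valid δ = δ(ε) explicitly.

Let ε > 0 be given. We seek δ > 0 such that 0 < |y + 5| < δ implies |5/y + 1| < ε.
|5/y + 1| = 5·|-5 − y|/(5·|y|) = 5|y + 5|/(5|y|).
Require δ ≤ 5/2 so that |y| > 5 − 5/2 = 5/2, hence 5|y| > 25/2.
Then |5/y + 1| < 5|y + 5|/(25/2), which is < ε when |y + 5| < (5/2)ε.
Take δ = min(5/2, (5/2)ε). Then 0 < |y + 5| < δ gives both |y + 5| < 5/2 and |y + 5| < (5/2)ε, so |5/y + 1| < ε.

δ = min(5/2, (5/2)ε)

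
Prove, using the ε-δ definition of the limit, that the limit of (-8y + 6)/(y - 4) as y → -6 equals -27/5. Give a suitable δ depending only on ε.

δ = min(5, (25/13)ε)

Let ε > 0 be given. We want δ > 0 with 0 < |y + 6| < δ ⇒ |(-8y + 6)/(y - 4) + 27/5| < ε.
Combining over a common denominator, (-8y + 6)/(y - 4) + 27/5 = [(-8y + 6)·(-10) − 54·(y - 4)] / [(-10)·(y - 4)] = 26(y + 6) / ((-10)(y - 4)).
So |(-8y + 6)/(y - 4) + 27/5| = 26|y + 6| / (10·|y − 4|).
Require δ ≤ 5, so |y − 4| ≥ |-10| − |y + 6| > 10 − 5 = 5.
Hence |(-8y + 6)/(y - 4) + 27/5| < 26|y + 6|/(10·5) = (13/25)|y + 6|, which is < ε once |y + 6| < (25/13)ε.
Take δ = min(5, (25/13)ε). Then 0 < |y + 6| < δ forces both bounds, so |(-8y + 6)/(y - 4) + 27/5| < ε.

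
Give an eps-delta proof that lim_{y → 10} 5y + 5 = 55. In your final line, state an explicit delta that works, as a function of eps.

Let eps > 0 be given. We need delta > 0 so that 0 < |y − 10| < delta implies |(5y + 5) − 55| < eps.
|(5y + 5) − 55| = |5y - 50| = 5|y − 10|.
Thus it suffices that |y − 10| < eps/5.
Choosing delta = eps/5 gives |(5y + 5) − 55| = 5|y − 10| < eps whenever |y − 10| < delta.

delta = eps/5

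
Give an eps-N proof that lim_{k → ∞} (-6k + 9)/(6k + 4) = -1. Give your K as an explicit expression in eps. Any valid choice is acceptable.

Let eps > 0. For k ≥ 1, |(-6k + 9)/(6k + 4) + 1| = |78|/(6(6k + 4)) = 78/(6(6k + 4)).
Since 6k + 4 ≥ 6k for k ≥ 1, this is ≤ 78/(6·6k) = (13/6)/k.
So |(-6k + 9)/(6k + 4) + 1| < eps whenever k > (13/6)/eps.
Take K = (13/6)/eps. If k > K then |(-6k + 9)/(6k + 4) + 1| ≤ (13/6)/k < eps.

K = (13/6)/eps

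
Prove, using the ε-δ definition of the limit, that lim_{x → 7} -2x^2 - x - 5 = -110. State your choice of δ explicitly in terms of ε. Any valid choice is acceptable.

Let ε > 0 be given. We want δ > 0 such that 0 < |x − 7| < δ implies |(-2x^2 - x - 5) + 110| < ε.
(-2x^2 - x - 5) + 110 = -2x^2 - x + 105 = (x − 7)(-2x - 15).
So |(-2x^2 - x - 5) + 110| = |x − 7|·|-2x - 15|.
Assume first that |x − 7| < 2, so |x| < 9. Then |-2x - 15| ≤ 2·9 + 15 = 33.
Hence |(-2x^2 - x - 5) + 110| ≤ 33|x − 7| < ε provided |x − 7| < ε/33.
Take δ = min(2, ε/33). Then 0 < |x − 7| < δ gives both |x − 7| < 2 and |x − 7| < ε/33, so |(-2x^2 - x - 5) + 110| < ε.

δ = min(2, ε/33)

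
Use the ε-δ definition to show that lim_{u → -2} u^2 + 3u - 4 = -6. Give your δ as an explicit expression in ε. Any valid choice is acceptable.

δ = min(2, ε/5)

Let ε > 0. We want δ > 0 such that 0 < |u + 2| < δ implies |(u^2 + 3u - 4) + 6| < ε.
(u^2 + 3u - 4) + 6 = u^2 + 3u + 2 = (u + 2)(u + 1).
So |(u^2 + 3u - 4) + 6| = |u + 2|·|u + 1|.
Assume first that |u + 2| < 2, so |u| < 4. Then |u + 1| ≤ 4 + 1 = 5.
Hence |(u^2 + 3u - 4) + 6| ≤ 5|u + 2| < ε provided |u + 2| < ε/5.
Choosing δ = min(2, ε/5) ensures both conditions, hence |(u^2 + 3u - 4) + 6| < ε.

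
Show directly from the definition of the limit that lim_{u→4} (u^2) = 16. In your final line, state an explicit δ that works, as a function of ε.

δ = min(1, ε/9)

Let ε > 0 be given. We seek δ > 0 with 0 < |u − 4| < δ ⇒ |u^2 − 16| < ε.
Factor: u^2 − 16 = (u − 4)(u + 4), so |u^2 − 16| = |u − 4|·|u + 4|.
Impose δ ≤ 1 so that |u| < 5; then |u + 4| ≤ 9.
Hence |u^2 − 16| ≤ 9|u − 4|, which is < ε once |u − 4| < ε/9.
Take δ = min(1, ε/9). If 0 < |u − 4| < δ then both bounds hold and |u^2 − 16| ≤ 9|u − 4| < 9·(ε/9) = ε.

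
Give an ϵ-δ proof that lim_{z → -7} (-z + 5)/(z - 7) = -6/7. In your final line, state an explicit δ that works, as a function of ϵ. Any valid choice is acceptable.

δ = min(7, 49ϵ)

Let ϵ > 0 be given. We want δ > 0 with 0 < |z + 7| < δ ⇒ |(-z + 5)/(z - 7) + 6/7| < ϵ.
Combining over a common denominator, (-z + 5)/(z - 7) + 6/7 = [(-z + 5)·(-14) − 12·(z - 7)] / [(-14)·(z - 7)] = 2(z + 7) / ((-14)(z - 7)).
So |(-z + 5)/(z - 7) + 6/7| = 2|z + 7| / (14·|z − 7|).
Require δ ≤ 7, so |z − 7| ≥ |-14| − |z + 7| > 14 − 7 = 7.
Hence |(-z + 5)/(z - 7) + 6/7| < 2|z + 7|/(14·7) = (1/49)|z + 7|, which is < ϵ once |z + 7| < 49ϵ.
Take δ = min(7, 49ϵ). Then 0 < |z + 7| < δ forces both bounds, so |(-z + 5)/(z - 7) + 6/7| < ϵ.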